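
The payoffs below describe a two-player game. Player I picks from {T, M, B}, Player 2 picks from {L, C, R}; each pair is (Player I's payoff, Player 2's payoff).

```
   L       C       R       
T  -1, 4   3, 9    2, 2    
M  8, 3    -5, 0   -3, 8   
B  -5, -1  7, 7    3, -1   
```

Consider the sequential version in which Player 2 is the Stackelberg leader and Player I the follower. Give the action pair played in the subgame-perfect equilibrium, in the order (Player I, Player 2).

(B, C)

Solve by backward induction (Player 2 leads).
- L: BR = M, leader payoff 3.
- C: BR = B, leader payoff 7.
- R: BR = B, leader payoff -1.
Player 2's induced payoffs are 3, 7, -1, so Player 2 commits to C. Subgame-perfect outcome: (B, C) with payoffs (7, 7).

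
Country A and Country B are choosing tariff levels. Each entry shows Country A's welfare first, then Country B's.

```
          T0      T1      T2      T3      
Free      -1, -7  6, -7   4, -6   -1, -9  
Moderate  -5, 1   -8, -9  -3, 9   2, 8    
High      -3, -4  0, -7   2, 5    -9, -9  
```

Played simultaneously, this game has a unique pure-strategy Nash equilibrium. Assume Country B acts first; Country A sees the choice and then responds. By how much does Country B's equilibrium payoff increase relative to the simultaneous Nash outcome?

Backward induction with Country B moving first.
- T0: Country A compares -1, -5, -3 and picks Free; Country B would get -7.
- T1: Country A compares 6, -8, 0 and picks Free; Country B would get -7.
- T2: Country A compares 4, -3, 2 and picks Free; Country B would get -6.
- T3: Country A compares -1, 2, -9 and picks Moderate; Country B would get 8.
Among -7, -7, -6, 8, the best is 8 at T3. Subgame-perfect outcome: (Moderate, T3) with payoffs (2, 8).
Now find the simultaneous Nash equilibrium.
Country A's best replies: T0→Free; T1→Free; T2→Free; T3→Moderate.
Country B's best replies: Free→T2; Moderate→T2; High→T2.
Only (Free, T2) has each player best-responding; Nash payoffs (4, -6).
Country B's commitment gain: 8 − -6 = 14.

14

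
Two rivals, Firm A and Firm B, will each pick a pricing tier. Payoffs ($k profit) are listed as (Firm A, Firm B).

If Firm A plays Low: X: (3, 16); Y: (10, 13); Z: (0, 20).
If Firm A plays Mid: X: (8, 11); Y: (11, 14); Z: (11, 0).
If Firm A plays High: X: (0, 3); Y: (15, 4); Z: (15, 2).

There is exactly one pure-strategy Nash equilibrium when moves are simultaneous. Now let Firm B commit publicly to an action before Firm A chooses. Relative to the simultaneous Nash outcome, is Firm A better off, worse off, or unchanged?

worse off

Backward induction with Firm B moving first.
- X → Firm A plays Mid (best of 3, 8, 0); Firm B gets 11.
- Y → Firm A plays High (best of 10, 11, 15); Firm B gets 4.
- Z → Firm A plays High (best of 0, 11, 15); Firm B gets 2.
Among 11, 4, 2, the best is 11 at X. Subgame-perfect outcome: (Mid, X) with payoffs (8, 11).
Now find the simultaneous Nash equilibrium.
Firm A's best replies: X→Mid; Y→High; Z→High.
Firm B's best replies: Low→Z; Mid→Y; High→Y.
Only (High, Y) has each player best-responding; Nash payoffs (15, 4).
Firm A earns 8 sequentially versus 15 at the Nash outcome: worse off.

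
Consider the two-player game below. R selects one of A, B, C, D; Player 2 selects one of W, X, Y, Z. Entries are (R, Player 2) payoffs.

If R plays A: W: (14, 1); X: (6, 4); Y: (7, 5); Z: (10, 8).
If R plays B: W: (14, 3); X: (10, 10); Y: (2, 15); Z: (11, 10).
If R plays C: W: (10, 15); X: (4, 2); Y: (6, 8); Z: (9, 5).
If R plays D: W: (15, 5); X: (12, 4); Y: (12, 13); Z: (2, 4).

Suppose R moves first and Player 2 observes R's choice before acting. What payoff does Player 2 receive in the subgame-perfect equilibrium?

Player 2 best-responds to each possible R move:
- A → Player 2 plays Z (best of 1, 4, 5, 8); R gets 10.
- B → Player 2 plays Y (best of 3, 10, 15, 10); R gets 2.
- C → Player 2 plays W (best of 15, 2, 8, 5); R gets 10.
- D → Player 2 plays Y (best of 5, 4, 13, 4); R gets 12.
Maximizing over 10, 2, 10, 12, R chooses D. Subgame-perfect outcome: (D, Y) with payoffs (12, 13).

13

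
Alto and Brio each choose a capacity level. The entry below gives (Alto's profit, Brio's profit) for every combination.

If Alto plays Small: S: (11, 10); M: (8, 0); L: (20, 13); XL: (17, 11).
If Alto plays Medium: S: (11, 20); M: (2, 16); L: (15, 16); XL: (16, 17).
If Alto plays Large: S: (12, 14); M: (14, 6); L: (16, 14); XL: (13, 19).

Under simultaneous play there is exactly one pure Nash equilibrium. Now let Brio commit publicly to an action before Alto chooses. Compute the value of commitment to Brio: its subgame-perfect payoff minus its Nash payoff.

1

Backward induction with Brio moving first.
- S: BR = Large, leader payoff 14.
- M: BR = Large, leader payoff 6.
- L: BR = Small, leader payoff 13.
- XL: BR = Small, leader payoff 11.
Among 14, 6, 13, 11, the best is 14 at S. Subgame-perfect outcome: (Large, S) with payoffs (12, 14).
For the simultaneous game, intersect best replies.
Alto's best replies: S→Large; M→Large; L→Small; XL→Small.
Brio's best replies: Small→L; Medium→S; Large→XL.
The unique mutual best reply is (Small, L), giving (20, 13).
Brio's commitment gain: 14 − 13 = 1.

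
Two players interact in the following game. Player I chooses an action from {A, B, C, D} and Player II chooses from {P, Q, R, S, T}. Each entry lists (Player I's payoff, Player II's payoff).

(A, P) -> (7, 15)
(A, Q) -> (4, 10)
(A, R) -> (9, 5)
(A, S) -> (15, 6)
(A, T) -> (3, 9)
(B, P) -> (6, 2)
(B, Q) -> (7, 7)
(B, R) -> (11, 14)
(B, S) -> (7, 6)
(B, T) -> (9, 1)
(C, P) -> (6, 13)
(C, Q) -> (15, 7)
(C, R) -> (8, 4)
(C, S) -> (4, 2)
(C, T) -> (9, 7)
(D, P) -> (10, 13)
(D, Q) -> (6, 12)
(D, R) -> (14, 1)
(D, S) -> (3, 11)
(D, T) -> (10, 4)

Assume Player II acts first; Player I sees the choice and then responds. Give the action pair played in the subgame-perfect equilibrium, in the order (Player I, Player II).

(D, P)

Solve by backward induction (Player II leads).
- P: BR = D, leader payoff 13.
- Q: BR = C, leader payoff 7.
- R: BR = D, leader payoff 1.
- S: BR = A, leader payoff 6.
- T: BR = D, leader payoff 4.
Among 13, 7, 1, 6, 4, the best is 13 at P. Subgame-perfect outcome: (D, P) with payoffs (10, 13).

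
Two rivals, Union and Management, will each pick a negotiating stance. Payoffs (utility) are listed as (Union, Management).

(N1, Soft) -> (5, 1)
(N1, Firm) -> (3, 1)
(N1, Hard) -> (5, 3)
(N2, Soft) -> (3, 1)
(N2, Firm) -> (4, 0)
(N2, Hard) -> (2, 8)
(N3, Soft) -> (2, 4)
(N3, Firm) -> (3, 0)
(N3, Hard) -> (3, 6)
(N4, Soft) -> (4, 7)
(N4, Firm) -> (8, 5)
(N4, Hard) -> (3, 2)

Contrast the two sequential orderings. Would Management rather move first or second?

first

If Union leads: Management's best replies are N1→Hard, N2→Hard, N3→Hard, N4→Soft; Union's induced payoffs 5, 2, 3, 4; outcome (N1, Hard), payoffs (5, 3).
If Management leads: Union's best replies are Soft→N1, Firm→N4, Hard→N1; Management's induced payoffs 1, 5, 3; outcome (N4, Firm), payoffs (8, 5).
Management gets 5 moving first and 3 moving second, so Management prefers to move first.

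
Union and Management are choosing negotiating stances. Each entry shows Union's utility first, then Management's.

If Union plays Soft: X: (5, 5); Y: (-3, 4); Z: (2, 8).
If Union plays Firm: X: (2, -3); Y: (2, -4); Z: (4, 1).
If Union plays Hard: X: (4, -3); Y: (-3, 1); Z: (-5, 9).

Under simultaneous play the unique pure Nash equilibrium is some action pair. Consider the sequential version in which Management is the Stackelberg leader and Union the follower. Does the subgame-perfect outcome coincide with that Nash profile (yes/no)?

Backward induction with Management moving first.
- X: BR = Soft, leader payoff 5.
- Y: BR = Firm, leader payoff -4.
- Z: BR = Firm, leader payoff 1.
Among 5, -4, 1, the best is 5 at X. Subgame-perfect outcome: (Soft, X) with payoffs (5, 5).
Under simultaneous play:
Union's best replies: X→Soft; Y→Firm; Z→Firm.
Management's best replies: Soft→Z; Firm→Z; Hard→Z.
Only (Firm, Z) has each player best-responding; Nash payoffs (4, 1).
Sequential outcome (Soft, X) differs from the Nash profile (Firm, Z).

no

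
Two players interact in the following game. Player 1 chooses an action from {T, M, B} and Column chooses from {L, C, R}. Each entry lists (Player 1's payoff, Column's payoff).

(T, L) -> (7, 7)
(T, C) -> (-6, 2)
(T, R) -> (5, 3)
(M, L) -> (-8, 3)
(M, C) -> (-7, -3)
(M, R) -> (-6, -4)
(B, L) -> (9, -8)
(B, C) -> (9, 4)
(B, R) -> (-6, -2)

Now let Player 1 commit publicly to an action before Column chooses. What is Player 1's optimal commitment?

B

Solve by backward induction (Player 1 leads).
- T: BR = L, leader payoff 7.
- M: BR = L, leader payoff -8.
- B: BR = C, leader payoff 9.
Among 7, -8, 9, the best is 9 at B. Subgame-perfect outcome: (B, C) with payoffs (9, 4).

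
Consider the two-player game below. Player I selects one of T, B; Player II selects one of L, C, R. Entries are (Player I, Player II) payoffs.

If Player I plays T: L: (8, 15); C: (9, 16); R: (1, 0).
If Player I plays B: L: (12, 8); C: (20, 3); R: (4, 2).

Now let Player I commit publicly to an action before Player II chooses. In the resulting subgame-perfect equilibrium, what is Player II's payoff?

8

Player II best-responds to each possible Player I move:
- T → Player II plays C (best of 15, 16, 0); Player I gets 9.
- B → Player II plays L (best of 8, 3, 2); Player I gets 12.
Among 9, 12, the best is 12 at B. Subgame-perfect outcome: (B, L) with payoffs (12, 8).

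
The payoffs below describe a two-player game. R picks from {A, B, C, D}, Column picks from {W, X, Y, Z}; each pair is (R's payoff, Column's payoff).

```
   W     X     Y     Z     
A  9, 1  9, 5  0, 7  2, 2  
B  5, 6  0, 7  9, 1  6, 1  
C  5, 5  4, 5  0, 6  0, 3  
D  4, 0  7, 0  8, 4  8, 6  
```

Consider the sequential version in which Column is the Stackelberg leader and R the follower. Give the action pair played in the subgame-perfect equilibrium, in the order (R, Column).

Work backward from R's decision.
- W: BR = A, leader payoff 1.
- X: BR = A, leader payoff 5.
- Y: BR = B, leader payoff 1.
- Z: BR = D, leader payoff 6.
Column's induced payoffs are 1, 5, 1, 6, so Column commits to Z. Subgame-perfect outcome: (D, Z) with payoffs (8, 6).

(D, Z)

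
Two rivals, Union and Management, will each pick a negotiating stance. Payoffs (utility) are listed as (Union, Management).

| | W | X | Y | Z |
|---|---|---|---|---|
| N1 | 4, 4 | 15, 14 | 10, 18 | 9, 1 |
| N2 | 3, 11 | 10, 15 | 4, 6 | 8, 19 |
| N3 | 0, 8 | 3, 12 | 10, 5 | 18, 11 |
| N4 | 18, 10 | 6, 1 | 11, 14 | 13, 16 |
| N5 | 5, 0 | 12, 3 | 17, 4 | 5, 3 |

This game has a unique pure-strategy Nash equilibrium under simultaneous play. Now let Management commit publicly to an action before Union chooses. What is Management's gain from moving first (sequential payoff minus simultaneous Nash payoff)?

Backward induction with Management moving first.
- W → Union plays N4 (best of 4, 3, 0, 18, 5); Management gets 10.
- X → Union plays N1 (best of 15, 10, 3, 6, 12); Management gets 14.
- Y → Union plays N5 (best of 10, 4, 10, 11, 17); Management gets 4.
- Z → Union plays N3 (best of 9, 8, 18, 13, 5); Management gets 11.
Management's induced payoffs are 10, 14, 4, 11, so Management commits to X. Subgame-perfect outcome: (N1, X) with payoffs (15, 14).
For the simultaneous game, intersect best replies.
Union's best replies: W→N4; X→N1; Y→N5; Z→N3.
Management's best replies: N1→Y; N2→Z; N3→X; N4→Z; N5→Y.
Only (N5, Y) has each player best-responding; Nash payoffs (17, 4).
Management's commitment gain: 14 − 4 = 10.

10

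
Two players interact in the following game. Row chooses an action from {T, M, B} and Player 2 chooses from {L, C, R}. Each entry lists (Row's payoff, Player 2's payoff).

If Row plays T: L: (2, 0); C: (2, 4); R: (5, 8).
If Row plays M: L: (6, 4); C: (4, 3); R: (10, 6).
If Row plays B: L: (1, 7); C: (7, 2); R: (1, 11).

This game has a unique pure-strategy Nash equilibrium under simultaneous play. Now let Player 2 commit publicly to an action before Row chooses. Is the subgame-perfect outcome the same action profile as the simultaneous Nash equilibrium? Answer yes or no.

Work backward from Row's decision.
- L: BR = M, leader payoff 4.
- C: BR = B, leader payoff 2.
- R: BR = M, leader payoff 6.
Player 2's induced payoffs are 4, 2, 6, so Player 2 commits to R. Subgame-perfect outcome: (M, R) with payoffs (10, 6).
Now find the simultaneous Nash equilibrium.
Row's best replies: L→M; C→B; R→M.
Player 2's best replies: T→R; M→R; B→R.
Only (M, R) has each player best-responding; Nash payoffs (10, 6).
Sequential outcome (M, R) coincides with the Nash profile (M, R).

yes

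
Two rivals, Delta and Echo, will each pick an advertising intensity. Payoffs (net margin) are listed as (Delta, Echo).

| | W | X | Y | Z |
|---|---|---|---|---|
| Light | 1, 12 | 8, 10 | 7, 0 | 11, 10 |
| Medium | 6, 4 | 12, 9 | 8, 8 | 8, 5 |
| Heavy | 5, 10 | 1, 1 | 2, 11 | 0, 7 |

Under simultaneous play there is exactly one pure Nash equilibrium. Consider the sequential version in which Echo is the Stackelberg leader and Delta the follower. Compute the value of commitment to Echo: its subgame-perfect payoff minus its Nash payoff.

Backward induction with Echo moving first.
- W: Delta compares 1, 6, 5 and picks Medium; Echo would get 4.
- X: Delta compares 8, 12, 1 and picks Medium; Echo would get 9.
- Y: Delta compares 7, 8, 2 and picks Medium; Echo would get 8.
- Z: Delta compares 11, 8, 0 and picks Light; Echo would get 10.
Among 4, 9, 8, 10, the best is 10 at Z. Subgame-perfect outcome: (Light, Z) with payoffs (11, 10).
For the simultaneous game, intersect best replies.
Delta's best replies: W→Medium; X→Medium; Y→Medium; Z→Light.
Echo's best replies: Light→W; Medium→X; Heavy→Y.
The unique mutual best reply is (Medium, X), giving (12, 9).
Echo's commitment gain: 10 − 9 = 1.

1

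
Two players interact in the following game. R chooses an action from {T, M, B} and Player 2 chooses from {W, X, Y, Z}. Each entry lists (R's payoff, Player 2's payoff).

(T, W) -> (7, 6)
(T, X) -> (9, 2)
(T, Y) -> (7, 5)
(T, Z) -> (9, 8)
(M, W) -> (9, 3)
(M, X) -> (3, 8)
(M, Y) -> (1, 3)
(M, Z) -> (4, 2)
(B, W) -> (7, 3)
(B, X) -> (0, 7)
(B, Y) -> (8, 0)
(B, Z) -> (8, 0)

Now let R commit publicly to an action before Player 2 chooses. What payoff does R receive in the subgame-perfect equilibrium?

9

Work backward from Player 2's decision.
- T: Player 2 compares 6, 2, 5, 8 and picks Z; R would get 9.
- M: Player 2 compares 3, 8, 3, 2 and picks X; R would get 3.
- B: Player 2 compares 3, 7, 0, 0 and picks X; R would get 0.
R's induced payoffs are 9, 3, 0, so R commits to T. Subgame-perfect outcome: (T, Z) with payoffs (9, 8).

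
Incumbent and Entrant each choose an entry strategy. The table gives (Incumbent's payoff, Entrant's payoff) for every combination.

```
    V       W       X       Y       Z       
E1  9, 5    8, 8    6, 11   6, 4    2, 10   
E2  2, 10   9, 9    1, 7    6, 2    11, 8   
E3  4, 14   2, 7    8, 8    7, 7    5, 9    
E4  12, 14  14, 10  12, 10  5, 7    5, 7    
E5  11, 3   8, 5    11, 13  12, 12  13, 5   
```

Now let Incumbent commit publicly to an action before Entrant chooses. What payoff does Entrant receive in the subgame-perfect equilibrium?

Entrant best-responds to each possible Incumbent move:
- E1: Entrant compares 5, 8, 11, 4, 10 and picks X; Incumbent would get 6.
- E2: Entrant compares 10, 9, 7, 2, 8 and picks V; Incumbent would get 2.
- E3: Entrant compares 14, 7, 8, 7, 9 and picks V; Incumbent would get 4.
- E4: Entrant compares 14, 10, 10, 7, 7 and picks V; Incumbent would get 12.
- E5: Entrant compares 3, 5, 13, 12, 5 and picks X; Incumbent would get 11.
Among 6, 2, 4, 12, 11, the best is 12 at E4. Subgame-perfect outcome: (E4, V) with payoffs (12, 14).

14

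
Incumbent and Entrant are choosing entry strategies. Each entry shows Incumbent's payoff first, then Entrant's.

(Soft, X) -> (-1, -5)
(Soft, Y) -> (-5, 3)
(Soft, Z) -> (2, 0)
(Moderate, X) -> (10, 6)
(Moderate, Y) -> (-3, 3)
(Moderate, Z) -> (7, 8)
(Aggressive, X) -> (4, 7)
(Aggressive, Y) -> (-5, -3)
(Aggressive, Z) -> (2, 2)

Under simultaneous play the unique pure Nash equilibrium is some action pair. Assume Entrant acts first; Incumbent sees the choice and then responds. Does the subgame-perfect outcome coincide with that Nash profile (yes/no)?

Incumbent best-responds to each possible Entrant move:
- X → Incumbent plays Moderate (best of -1, 10, 4); Entrant gets 6.
- Y → Incumbent plays Moderate (best of -5, -3, -5); Entrant gets 3.
- Z → Incumbent plays Moderate (best of 2, 7, 2); Entrant gets 8.
Among 6, 3, 8, the best is 8 at Z. Subgame-perfect outcome: (Moderate, Z) with payoffs (7, 8).
Now find the simultaneous Nash equilibrium.
Incumbent's best replies: X→Moderate; Y→Moderate; Z→Moderate.
Entrant's best replies: Soft→Y; Moderate→Z; Aggressive→X.
Only (Moderate, Z) has each player best-responding; Nash payoffs (7, 8).
Sequential outcome (Moderate, Z) coincides with the Nash profile (Moderate, Z).

yes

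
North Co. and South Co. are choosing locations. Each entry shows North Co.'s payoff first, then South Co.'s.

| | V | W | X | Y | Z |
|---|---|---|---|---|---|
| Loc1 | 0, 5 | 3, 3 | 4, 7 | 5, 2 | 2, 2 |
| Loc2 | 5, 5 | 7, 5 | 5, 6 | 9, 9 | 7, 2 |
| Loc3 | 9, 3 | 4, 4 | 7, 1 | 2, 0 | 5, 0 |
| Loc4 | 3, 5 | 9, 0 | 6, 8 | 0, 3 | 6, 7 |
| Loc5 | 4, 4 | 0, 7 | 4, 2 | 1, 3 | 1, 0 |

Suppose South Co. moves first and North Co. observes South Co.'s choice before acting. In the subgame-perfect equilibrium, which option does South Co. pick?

Y

Backward induction with South Co. moving first.
- V → North Co. plays Loc3 (best of 0, 5, 9, 3, 4); South Co. gets 3.
- W → North Co. plays Loc4 (best of 3, 7, 4, 9, 0); South Co. gets 0.
- X → North Co. plays Loc3 (best of 4, 5, 7, 6, 4); South Co. gets 1.
- Y → North Co. plays Loc2 (best of 5, 9, 2, 0, 1); South Co. gets 9.
- Z → North Co. plays Loc2 (best of 2, 7, 5, 6, 1); South Co. gets 2.
Maximizing over 3, 0, 1, 9, 2, South Co. chooses Y. Subgame-perfect outcome: (Loc2, Y) with payoffs (9, 9).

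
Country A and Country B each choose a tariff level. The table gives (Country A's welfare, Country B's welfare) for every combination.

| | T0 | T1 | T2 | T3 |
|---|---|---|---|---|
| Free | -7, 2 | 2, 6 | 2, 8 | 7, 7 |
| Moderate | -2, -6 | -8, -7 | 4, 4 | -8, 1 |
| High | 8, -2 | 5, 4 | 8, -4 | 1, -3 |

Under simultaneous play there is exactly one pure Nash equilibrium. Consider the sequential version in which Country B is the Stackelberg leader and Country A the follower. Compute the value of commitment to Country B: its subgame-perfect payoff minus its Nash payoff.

3

Country A best-responds to each possible Country B move:
- T0: Country A compares -7, -2, 8 and picks High; Country B would get -2.
- T1: Country A compares 2, -8, 5 and picks High; Country B would get 4.
- T2: Country A compares 2, 4, 8 and picks High; Country B would get -4.
- T3: Country A compares 7, -8, 1 and picks Free; Country B would get 7.
Among -2, 4, -4, 7, the best is 7 at T3. Subgame-perfect outcome: (Free, T3) with payoffs (7, 7).
For the simultaneous game, intersect best replies.
Country A's best replies: T0→High; T1→High; T2→High; T3→Free.
Country B's best replies: Free→T2; Moderate→T2; High→T1.
The unique mutual best reply is (High, T1), giving (5, 4).
Country B's commitment gain: 7 − 4 = 3.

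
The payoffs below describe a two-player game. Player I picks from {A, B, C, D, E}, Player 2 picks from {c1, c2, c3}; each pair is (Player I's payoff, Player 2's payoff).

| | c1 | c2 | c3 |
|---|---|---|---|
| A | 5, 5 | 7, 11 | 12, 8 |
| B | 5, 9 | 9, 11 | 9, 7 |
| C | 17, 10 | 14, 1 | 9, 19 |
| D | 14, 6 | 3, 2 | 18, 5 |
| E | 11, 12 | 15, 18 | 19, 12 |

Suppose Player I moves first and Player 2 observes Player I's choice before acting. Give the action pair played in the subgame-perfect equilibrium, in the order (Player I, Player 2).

(E, c2)

Backward induction with Player I moving first.
- A → Player 2 plays c2 (best of 5, 11, 8); Player I gets 7.
- B → Player 2 plays c2 (best of 9, 11, 7); Player I gets 9.
- C → Player 2 plays c3 (best of 10, 1, 19); Player I gets 9.
- D → Player 2 plays c1 (best of 6, 2, 5); Player I gets 14.
- E → Player 2 plays c2 (best of 12, 18, 12); Player I gets 15.
Among 7, 9, 9, 14, 15, the best is 15 at E. Subgame-perfect outcome: (E, c2) with payoffs (15, 18).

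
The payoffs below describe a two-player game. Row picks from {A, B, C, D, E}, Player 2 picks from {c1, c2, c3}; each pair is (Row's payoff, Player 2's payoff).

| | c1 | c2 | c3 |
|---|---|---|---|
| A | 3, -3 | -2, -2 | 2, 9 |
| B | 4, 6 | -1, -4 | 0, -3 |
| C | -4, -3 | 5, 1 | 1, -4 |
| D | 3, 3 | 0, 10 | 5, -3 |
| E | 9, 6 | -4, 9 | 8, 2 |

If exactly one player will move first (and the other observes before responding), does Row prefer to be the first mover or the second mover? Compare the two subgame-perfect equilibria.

second

If Row leads: Player 2's best replies are A→c3, B→c1, C→c2, D→c2, E→c2; Row's induced payoffs 2, 4, 5, 0, -4; outcome (C, c2), payoffs (5, 1).
If Player 2 leads: Row's best replies are c1→E, c2→C, c3→E; Player 2's induced payoffs 6, 1, 2; outcome (E, c1), payoffs (9, 6).
Row gets 5 moving first and 9 moving second, so Row prefers to move second.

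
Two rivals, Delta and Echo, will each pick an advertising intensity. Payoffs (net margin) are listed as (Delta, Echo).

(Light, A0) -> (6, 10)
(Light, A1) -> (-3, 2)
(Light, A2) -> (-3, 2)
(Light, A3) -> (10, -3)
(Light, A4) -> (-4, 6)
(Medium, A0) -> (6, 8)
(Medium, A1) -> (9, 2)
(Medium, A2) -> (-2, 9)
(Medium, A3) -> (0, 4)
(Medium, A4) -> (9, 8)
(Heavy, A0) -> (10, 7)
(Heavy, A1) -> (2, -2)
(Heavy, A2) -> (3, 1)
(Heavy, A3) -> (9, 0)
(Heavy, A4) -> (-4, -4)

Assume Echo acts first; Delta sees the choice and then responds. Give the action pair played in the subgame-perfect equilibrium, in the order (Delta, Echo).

(Medium, A4)

Work backward from Delta's decision.
- A0 → Delta plays Heavy (best of 6, 6, 10); Echo gets 7.
- A1 → Delta plays Medium (best of -3, 9, 2); Echo gets 2.
- A2 → Delta plays Heavy (best of -3, -2, 3); Echo gets 1.
- A3 → Delta plays Light (best of 10, 0, 9); Echo gets -3.
- A4 → Delta plays Medium (best of -4, 9, -4); Echo gets 8.
Among 7, 2, 1, -3, 8, the best is 8 at A4. Subgame-perfect outcome: (Medium, A4) with payoffs (9, 8).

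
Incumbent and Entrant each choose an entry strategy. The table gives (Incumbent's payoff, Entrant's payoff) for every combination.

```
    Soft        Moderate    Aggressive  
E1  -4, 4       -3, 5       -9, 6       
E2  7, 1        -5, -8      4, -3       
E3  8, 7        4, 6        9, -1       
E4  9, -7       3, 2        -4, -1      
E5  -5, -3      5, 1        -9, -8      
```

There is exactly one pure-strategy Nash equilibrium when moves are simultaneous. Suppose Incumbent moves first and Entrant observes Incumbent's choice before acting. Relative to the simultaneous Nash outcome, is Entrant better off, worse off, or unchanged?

Work backward from Entrant's decision.
- E1: BR = Aggressive, leader payoff -9.
- E2: BR = Soft, leader payoff 7.
- E3: BR = Soft, leader payoff 8.
- E4: BR = Moderate, leader payoff 3.
- E5: BR = Moderate, leader payoff 5.
Incumbent's induced payoffs are -9, 7, 8, 3, 5, so Incumbent commits to E3. Subgame-perfect outcome: (E3, Soft) with payoffs (8, 7).
For the simultaneous game, intersect best replies.
Incumbent's best replies: Soft→E4; Moderate→E5; Aggressive→E3.
Entrant's best replies: E1→Aggressive; E2→Soft; E3→Soft; E4→Moderate; E5→Moderate.
The unique mutual best reply is (E5, Moderate), giving (5, 1).
Entrant earns 7 sequentially versus 1 at the Nash outcome: better off.

better off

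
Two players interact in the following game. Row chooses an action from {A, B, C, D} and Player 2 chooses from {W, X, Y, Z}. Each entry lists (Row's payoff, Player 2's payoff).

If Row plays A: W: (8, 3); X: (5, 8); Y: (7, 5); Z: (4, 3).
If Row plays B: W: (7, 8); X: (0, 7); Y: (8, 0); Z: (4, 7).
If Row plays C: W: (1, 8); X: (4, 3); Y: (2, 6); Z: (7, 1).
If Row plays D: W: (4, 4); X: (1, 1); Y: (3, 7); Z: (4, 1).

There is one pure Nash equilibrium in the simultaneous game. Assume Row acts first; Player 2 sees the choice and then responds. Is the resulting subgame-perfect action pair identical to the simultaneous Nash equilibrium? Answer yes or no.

no

Solve by backward induction (Row leads).
- A → Player 2 plays X (best of 3, 8, 5, 3); Row gets 5.
- B → Player 2 plays W (best of 8, 7, 0, 7); Row gets 7.
- C → Player 2 plays W (best of 8, 3, 6, 1); Row gets 1.
- D → Player 2 plays Y (best of 4, 1, 7, 1); Row gets 3.
Row's induced payoffs are 5, 7, 1, 3, so Row commits to B. Subgame-perfect outcome: (B, W) with payoffs (7, 8).
Under simultaneous play:
Row's best replies: W→A; X→A; Y→B; Z→C.
Player 2's best replies: A→X; B→W; C→W; D→Y.
The unique mutual best reply is (A, X), giving (5, 8).
Sequential outcome (B, W) differs from the Nash profile (A, X).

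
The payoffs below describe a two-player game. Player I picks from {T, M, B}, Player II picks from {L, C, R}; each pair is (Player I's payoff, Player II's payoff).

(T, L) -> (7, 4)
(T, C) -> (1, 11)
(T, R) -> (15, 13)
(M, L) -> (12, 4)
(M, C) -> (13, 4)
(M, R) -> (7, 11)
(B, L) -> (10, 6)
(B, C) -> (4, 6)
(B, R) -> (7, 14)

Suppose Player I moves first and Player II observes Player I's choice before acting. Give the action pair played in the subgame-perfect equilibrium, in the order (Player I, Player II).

Work backward from Player II's decision.
- T → Player II plays R (best of 4, 11, 13); Player I gets 15.
- M → Player II plays R (best of 4, 4, 11); Player I gets 7.
- B → Player II plays R (best of 6, 6, 14); Player I gets 7.
Maximizing over 15, 7, 7, Player I chooses T. Subgame-perfect outcome: (T, R) with payoffs (15, 13).

(T, R)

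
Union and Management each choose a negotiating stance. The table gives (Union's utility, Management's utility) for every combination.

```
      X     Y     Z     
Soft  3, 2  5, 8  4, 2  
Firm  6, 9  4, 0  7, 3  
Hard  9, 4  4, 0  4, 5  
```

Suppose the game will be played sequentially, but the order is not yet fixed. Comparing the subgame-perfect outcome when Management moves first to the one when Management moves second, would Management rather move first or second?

second

If Union leads: Management's best replies are Soft→Y, Firm→X, Hard→Z; Union's induced payoffs 5, 6, 4; outcome (Firm, X), payoffs (6, 9).
If Management leads: Union's best replies are X→Hard, Y→Soft, Z→Firm; Management's induced payoffs 4, 8, 3; outcome (Soft, Y), payoffs (5, 8).
Management gets 8 moving first and 9 moving second, so Management prefers to move second.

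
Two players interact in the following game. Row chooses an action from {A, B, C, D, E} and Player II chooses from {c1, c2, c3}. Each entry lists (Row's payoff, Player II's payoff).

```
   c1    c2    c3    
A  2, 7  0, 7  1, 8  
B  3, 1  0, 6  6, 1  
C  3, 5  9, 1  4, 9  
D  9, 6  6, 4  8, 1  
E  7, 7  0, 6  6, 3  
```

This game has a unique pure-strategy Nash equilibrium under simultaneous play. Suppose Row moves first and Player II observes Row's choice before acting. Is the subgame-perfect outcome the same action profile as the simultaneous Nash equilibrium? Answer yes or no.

Solve by backward induction (Row leads).
- A: BR = c3, leader payoff 1.
- B: BR = c2, leader payoff 0.
- C: BR = c3, leader payoff 4.
- D: BR = c1, leader payoff 9.
- E: BR = c1, leader payoff 7.
Among 1, 0, 4, 9, 7, the best is 9 at D. Subgame-perfect outcome: (D, c1) with payoffs (9, 6).
Now find the simultaneous Nash equilibrium.
Row's best replies: c1→D; c2→C; c3→D.
Player II's best replies: A→c3; B→c2; C→c3; D→c1; E→c1.
Only (D, c1) has each player best-responding; Nash payoffs (9, 6).
Sequential outcome (D, c1) coincides with the Nash profile (D, c1).

yes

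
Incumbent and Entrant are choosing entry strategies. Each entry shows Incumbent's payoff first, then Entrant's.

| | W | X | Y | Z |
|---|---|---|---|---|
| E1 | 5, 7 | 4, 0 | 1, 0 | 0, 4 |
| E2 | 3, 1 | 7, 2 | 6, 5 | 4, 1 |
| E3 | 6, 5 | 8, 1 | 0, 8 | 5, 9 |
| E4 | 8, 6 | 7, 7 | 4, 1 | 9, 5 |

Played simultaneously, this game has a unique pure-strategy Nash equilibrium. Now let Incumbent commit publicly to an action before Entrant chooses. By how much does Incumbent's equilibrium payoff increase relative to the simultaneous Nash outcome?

1

Solve by backward induction (Incumbent leads).
- E1: BR = W, leader payoff 5.
- E2: BR = Y, leader payoff 6.
- E3: BR = Z, leader payoff 5.
- E4: BR = X, leader payoff 7.
Maximizing over 5, 6, 5, 7, Incumbent chooses E4. Subgame-perfect outcome: (E4, X) with payoffs (7, 7).
Now find the simultaneous Nash equilibrium.
Incumbent's best replies: W→E4; X→E3; Y→E2; Z→E4.
Entrant's best replies: E1→W; E2→Y; E3→Z; E4→X.
The unique mutual best reply is (E2, Y), giving (6, 5).
Incumbent's commitment gain: 7 − 6 = 1.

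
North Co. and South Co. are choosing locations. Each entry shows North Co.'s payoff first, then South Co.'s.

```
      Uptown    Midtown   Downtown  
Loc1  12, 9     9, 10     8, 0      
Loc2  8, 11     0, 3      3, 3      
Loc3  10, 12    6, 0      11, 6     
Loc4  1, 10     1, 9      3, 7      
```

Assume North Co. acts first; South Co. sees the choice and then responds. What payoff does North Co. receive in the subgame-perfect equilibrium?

Work backward from South Co.'s decision.
- Loc1 → South Co. plays Midtown (best of 9, 10, 0); North Co. gets 9.
- Loc2 → South Co. plays Uptown (best of 11, 3, 3); North Co. gets 8.
- Loc3 → South Co. plays Uptown (best of 12, 0, 6); North Co. gets 10.
- Loc4 → South Co. plays Uptown (best of 10, 9, 7); North Co. gets 1.
North Co.'s induced payoffs are 9, 8, 10, 1, so North Co. commits to Loc3. Subgame-perfect outcome: (Loc3, Uptown) with payoffs (10, 12).

10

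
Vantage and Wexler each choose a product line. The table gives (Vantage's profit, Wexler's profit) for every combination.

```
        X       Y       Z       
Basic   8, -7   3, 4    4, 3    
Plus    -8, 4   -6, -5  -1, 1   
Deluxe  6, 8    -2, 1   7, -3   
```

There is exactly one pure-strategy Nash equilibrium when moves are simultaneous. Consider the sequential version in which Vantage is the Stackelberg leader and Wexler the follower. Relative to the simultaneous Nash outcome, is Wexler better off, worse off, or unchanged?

Backward induction with Vantage moving first.
- Basic: Wexler compares -7, 4, 3 and picks Y; Vantage would get 3.
- Plus: Wexler compares 4, -5, 1 and picks X; Vantage would get -8.
- Deluxe: Wexler compares 8, 1, -3 and picks X; Vantage would get 6.
Among 3, -8, 6, the best is 6 at Deluxe. Subgame-perfect outcome: (Deluxe, X) with payoffs (6, 8).
Under simultaneous play:
Vantage's best replies: X→Basic; Y→Basic; Z→Deluxe.
Wexler's best replies: Basic→Y; Plus→X; Deluxe→X.
The unique mutual best reply is (Basic, Y), giving (3, 4).
Wexler earns 8 sequentially versus 4 at the Nash outcome: better off.

better off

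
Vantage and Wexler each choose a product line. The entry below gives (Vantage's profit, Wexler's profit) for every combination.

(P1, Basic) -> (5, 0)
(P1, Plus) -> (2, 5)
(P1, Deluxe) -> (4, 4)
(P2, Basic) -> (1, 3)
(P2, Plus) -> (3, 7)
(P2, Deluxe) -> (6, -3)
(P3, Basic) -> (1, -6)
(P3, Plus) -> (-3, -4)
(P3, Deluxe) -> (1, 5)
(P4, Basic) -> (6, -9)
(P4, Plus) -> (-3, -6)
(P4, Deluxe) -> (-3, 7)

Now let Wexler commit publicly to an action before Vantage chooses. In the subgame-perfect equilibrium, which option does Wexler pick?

Backward induction with Wexler moving first.
- Basic → Vantage plays P4 (best of 5, 1, 1, 6); Wexler gets -9.
- Plus → Vantage plays P2 (best of 2, 3, -3, -3); Wexler gets 7.
- Deluxe → Vantage plays P2 (best of 4, 6, 1, -3); Wexler gets -3.
Wexler's induced payoffs are -9, 7, -3, so Wexler commits to Plus. Subgame-perfect outcome: (P2, Plus) with payoffs (3, 7).

Plus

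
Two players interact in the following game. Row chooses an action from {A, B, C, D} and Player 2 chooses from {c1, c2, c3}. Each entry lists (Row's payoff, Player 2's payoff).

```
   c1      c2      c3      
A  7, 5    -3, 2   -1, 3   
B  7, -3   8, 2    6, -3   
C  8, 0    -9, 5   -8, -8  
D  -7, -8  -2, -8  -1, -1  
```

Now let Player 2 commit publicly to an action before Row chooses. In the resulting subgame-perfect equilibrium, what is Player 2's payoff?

2

Row best-responds to each possible Player 2 move:
- c1: BR = C, leader payoff 0.
- c2: BR = B, leader payoff 2.
- c3: BR = B, leader payoff -3.
Among 0, 2, -3, the best is 2 at c2. Subgame-perfect outcome: (B, c2) with payoffs (8, 2).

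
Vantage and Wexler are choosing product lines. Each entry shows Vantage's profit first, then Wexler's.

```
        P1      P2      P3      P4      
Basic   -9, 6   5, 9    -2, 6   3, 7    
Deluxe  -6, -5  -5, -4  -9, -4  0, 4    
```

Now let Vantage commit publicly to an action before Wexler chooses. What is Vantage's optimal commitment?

Basic

Wexler best-responds to each possible Vantage move:
- Basic: BR = P2, leader payoff 5.
- Deluxe: BR = P4, leader payoff 0.
Vantage's induced payoffs are 5, 0, so Vantage commits to Basic. Subgame-perfect outcome: (Basic, P2) with payoffs (5, 9).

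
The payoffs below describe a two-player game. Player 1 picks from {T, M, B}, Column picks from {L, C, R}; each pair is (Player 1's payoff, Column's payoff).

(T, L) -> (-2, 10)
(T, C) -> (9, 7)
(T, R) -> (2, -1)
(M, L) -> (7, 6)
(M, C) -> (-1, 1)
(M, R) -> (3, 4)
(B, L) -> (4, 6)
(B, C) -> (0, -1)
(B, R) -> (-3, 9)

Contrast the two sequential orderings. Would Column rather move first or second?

first

If Player 1 leads: Column's best replies are T→L, M→L, B→R; Player 1's induced payoffs -2, 7, -3; outcome (M, L), payoffs (7, 6).
If Column leads: Player 1's best replies are L→M, C→T, R→M; Column's induced payoffs 6, 7, 4; outcome (T, C), payoffs (9, 7).
Column gets 7 moving first and 6 moving second, so Column prefers to move first.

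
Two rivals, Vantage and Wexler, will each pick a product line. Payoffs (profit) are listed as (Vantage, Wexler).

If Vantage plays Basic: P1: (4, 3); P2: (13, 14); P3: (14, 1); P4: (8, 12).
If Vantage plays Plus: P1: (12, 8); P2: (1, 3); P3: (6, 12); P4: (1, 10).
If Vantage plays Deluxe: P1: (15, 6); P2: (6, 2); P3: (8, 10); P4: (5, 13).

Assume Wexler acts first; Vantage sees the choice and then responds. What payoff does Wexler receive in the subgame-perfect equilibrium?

14

Vantage best-responds to each possible Wexler move:
- P1 → Vantage plays Deluxe (best of 4, 12, 15); Wexler gets 6.
- P2 → Vantage plays Basic (best of 13, 1, 6); Wexler gets 14.
- P3 → Vantage plays Basic (best of 14, 6, 8); Wexler gets 1.
- P4 → Vantage plays Basic (best of 8, 1, 5); Wexler gets 12.
Among 6, 14, 1, 12, the best is 14 at P2. Subgame-perfect outcome: (Basic, P2) with payoffs (13, 14).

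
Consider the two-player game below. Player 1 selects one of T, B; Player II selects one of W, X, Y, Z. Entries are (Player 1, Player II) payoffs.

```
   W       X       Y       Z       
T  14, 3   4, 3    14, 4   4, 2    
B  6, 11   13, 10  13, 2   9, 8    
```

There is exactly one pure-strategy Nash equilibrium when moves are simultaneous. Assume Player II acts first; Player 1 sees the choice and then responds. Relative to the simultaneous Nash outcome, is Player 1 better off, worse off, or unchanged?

Player 1 best-responds to each possible Player II move:
- W: BR = T, leader payoff 3.
- X: BR = B, leader payoff 10.
- Y: BR = T, leader payoff 4.
- Z: BR = B, leader payoff 8.
Player II's induced payoffs are 3, 10, 4, 8, so Player II commits to X. Subgame-perfect outcome: (B, X) with payoffs (13, 10).
Under simultaneous play:
Player 1's best replies: W→T; X→B; Y→T; Z→B.
Player II's best replies: T→Y; B→W.
The unique mutual best reply is (T, Y), giving (14, 4).
Player 1 earns 13 sequentially versus 14 at the Nash outcome: worse off.

worse off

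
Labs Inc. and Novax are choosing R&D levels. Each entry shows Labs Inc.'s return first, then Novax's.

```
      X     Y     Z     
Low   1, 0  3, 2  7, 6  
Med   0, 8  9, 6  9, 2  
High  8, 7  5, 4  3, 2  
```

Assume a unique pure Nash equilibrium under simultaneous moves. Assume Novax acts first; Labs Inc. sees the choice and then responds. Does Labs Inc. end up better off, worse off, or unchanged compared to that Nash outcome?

unchanged

Solve by backward induction (Novax leads).
- X: BR = High, leader payoff 7.
- Y: BR = Med, leader payoff 6.
- Z: BR = Med, leader payoff 2.
Novax's induced payoffs are 7, 6, 2, so Novax commits to X. Subgame-perfect outcome: (High, X) with payoffs (8, 7).
Now find the simultaneous Nash equilibrium.
Labs Inc.'s best replies: X→High; Y→Med; Z→Med.
Novax's best replies: Low→Z; Med→X; High→X.
The unique mutual best reply is (High, X), giving (8, 7).
Labs Inc. earns 8 sequentially versus 8 at the Nash outcome: unchanged.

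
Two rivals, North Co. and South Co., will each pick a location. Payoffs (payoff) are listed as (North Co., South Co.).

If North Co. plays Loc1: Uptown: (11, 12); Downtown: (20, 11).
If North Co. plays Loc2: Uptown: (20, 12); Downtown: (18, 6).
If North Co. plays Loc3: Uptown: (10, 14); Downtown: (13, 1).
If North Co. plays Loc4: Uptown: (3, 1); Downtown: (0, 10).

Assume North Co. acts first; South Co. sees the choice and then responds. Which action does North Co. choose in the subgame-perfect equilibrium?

South Co. best-responds to each possible North Co. move:
- Loc1: South Co. compares 12, 11 and picks Uptown; North Co. would get 11.
- Loc2: South Co. compares 12, 6 and picks Uptown; North Co. would get 20.
- Loc3: South Co. compares 14, 1 and picks Uptown; North Co. would get 10.
- Loc4: South Co. compares 1, 10 and picks Downtown; North Co. would get 0.
Among 11, 20, 10, 0, the best is 20 at Loc2. Subgame-perfect outcome: (Loc2, Uptown) with payoffs (20, 12).

Loc2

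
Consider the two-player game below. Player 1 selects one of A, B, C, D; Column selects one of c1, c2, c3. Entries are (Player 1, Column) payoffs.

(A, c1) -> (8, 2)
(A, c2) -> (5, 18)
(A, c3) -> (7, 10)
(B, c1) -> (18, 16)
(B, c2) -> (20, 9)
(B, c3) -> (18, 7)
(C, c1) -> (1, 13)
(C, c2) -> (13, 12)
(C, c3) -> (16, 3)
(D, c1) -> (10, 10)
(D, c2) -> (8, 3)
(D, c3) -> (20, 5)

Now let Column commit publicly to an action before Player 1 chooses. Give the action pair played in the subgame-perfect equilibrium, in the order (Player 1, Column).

(B, c1)

Backward induction with Column moving first.
- c1: BR = B, leader payoff 16.
- c2: BR = B, leader payoff 9.
- c3: BR = D, leader payoff 5.
Among 16, 9, 5, the best is 16 at c1. Subgame-perfect outcome: (B, c1) with payoffs (18, 16).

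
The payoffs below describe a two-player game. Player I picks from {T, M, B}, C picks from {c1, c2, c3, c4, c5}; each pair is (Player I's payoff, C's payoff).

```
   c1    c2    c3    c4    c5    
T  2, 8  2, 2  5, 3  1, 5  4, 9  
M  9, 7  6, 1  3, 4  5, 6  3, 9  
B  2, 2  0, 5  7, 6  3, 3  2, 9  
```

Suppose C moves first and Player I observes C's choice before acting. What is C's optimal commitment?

c5

Player I best-responds to each possible C move:
- c1: Player I compares 2, 9, 2 and picks M; C would get 7.
- c2: Player I compares 2, 6, 0 and picks M; C would get 1.
- c3: Player I compares 5, 3, 7 and picks B; C would get 6.
- c4: Player I compares 1, 5, 3 and picks M; C would get 6.
- c5: Player I compares 4, 3, 2 and picks T; C would get 9.
C's induced payoffs are 7, 1, 6, 6, 9, so C commits to c5. Subgame-perfect outcome: (T, c5) with payoffs (4, 9).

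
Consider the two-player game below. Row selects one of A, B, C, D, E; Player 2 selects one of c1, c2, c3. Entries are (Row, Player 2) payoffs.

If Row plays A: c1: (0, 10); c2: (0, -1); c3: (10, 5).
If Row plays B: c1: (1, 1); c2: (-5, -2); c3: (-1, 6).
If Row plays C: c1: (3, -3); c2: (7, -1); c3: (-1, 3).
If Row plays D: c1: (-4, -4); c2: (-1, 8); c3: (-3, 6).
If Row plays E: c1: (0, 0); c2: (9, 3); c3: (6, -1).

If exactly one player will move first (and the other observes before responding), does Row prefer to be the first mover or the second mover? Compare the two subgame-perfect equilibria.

If Row leads: Player 2's best replies are A→c1, B→c3, C→c3, D→c2, E→c2; Row's induced payoffs 0, -1, -1, -1, 9; outcome (E, c2), payoffs (9, 3).
If Player 2 leads: Row's best replies are c1→C, c2→E, c3→A; Player 2's induced payoffs -3, 3, 5; outcome (A, c3), payoffs (10, 5).
Row gets 9 moving first and 10 moving second, so Row prefers to move second.

second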